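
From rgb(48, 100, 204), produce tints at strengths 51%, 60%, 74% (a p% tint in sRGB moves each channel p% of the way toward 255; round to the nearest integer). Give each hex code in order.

51%: (48 + 105.57 = 153.57→154, 100 + 79.05 = 179.05→179, 204 + 26.01 = 230.01→230) → #9AB3E6
60%: (48 + 124.2 = 172.2→172, 100 + 93 = 193→193, 204 + 30.6 = 234.6→235) → #ACC1EB
74%: (48 + 153.18 = 201.18→201, 100 + 114.7 = 214.7→215, 204 + 37.74 = 241.74→242) → #C9D7F2

#9AB3E6, #ACC1EB, #C9D7F2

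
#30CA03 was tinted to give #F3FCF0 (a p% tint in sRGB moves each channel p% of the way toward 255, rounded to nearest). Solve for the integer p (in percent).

94%

#30CA03 is rgb(48, 202, 3); #F3FCF0 is rgb(243, 252, 240).
On the B channel (widest range): 240 ≈ 3 + (p/100)(255 − 3), so p ≈ 100×(240 − 3)/(255 − 3) = 23700/252 = 94.05.
p = 94 reproduces all three channels after rounding.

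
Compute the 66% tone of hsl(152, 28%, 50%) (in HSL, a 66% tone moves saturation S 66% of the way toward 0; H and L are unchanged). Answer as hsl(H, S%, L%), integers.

S moves 66% from 28 toward 0: 28 − 18.48 = 9.52 → 10.
H and L are unchanged.

hsl(152, 10%, 50%)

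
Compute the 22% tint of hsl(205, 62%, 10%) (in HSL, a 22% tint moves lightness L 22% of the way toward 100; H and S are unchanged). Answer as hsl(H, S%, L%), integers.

hsl(205, 62%, 30%)

L moves 22% from 10 toward 100: 10 + 19.8 = 29.8 → 30.
H and S are unchanged.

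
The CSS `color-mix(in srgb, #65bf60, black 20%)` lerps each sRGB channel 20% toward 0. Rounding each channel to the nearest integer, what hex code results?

#51994d

#65bf60 is rgb(101, 191, 96).
A 20% shade moves each channel 20% toward 0:
  R: 101 + 0.2×(0−101) = 101 − 20.2 = 80.8 → 81
  G: 191 − 38.2 = 152.8 → 153
  B: 96 − 19.2 = 76.8 → 77
rgb(81, 153, 77) = #51994d.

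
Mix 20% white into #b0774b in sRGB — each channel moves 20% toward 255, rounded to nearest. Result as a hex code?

#b0774b is rgb(176, 119, 75).
Lerp each channel 20% toward 255:
  R: 176 + 0.2×(255−176) = 176 + 15.8 = 191.8 → 192
  G: 119 + 27.2 = 146.2 → 146
  B: 75 + 0.2×(255−75) = 75 + 36 = 111 → 111
rgb(192, 146, 111) = #c0926f.

#c0926f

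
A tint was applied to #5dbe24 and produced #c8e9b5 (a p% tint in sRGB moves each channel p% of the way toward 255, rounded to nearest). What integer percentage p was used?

66%

#5dbe24 is rgb(93, 190, 36); #c8e9b5 is rgb(200, 233, 181).
On the B channel (widest range): 181 ≈ 36 + (p/100)(255 − 36), so p ≈ 100×(181 − 36)/(255 − 36) = 14500/219 = 66.21.
p = 66 reproduces all three channels after rounding.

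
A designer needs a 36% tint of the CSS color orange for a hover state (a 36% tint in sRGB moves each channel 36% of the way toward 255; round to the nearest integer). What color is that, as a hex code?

#ffc55c

CSS orange is rgb(255, 165, 0).
Lerp each channel 36% toward 255:
  R: 255 + 0 = 255 → 255
  G: 165 + 32.4 = 197.4 → 197
  B: 0 + 0.36×(255−0) = 0 + 91.8 = 91.8 → 92
rgb(255, 197, 92) = #ffc55c.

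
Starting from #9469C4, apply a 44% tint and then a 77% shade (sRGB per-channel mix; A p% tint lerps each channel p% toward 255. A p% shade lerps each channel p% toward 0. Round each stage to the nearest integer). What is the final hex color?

#9469C4 is rgb(148, 105, 196).
Lerp each channel 44% toward 255:
  R: 148 + 0.44×(255−148) = 148 + 47.08 = 195.08 → 195
  G: 105 + 0.44×(255−105) = 105 + 66 = 171 → 171
  B: 196 + 25.96 = 221.96 → 222
After the tint: rgb(195, 171, 222) = #C3ABDE.
Per channel, c → c + 0.77(0 − c):
  R: 195 − 150.15 = 44.85 → 45
  G: 171 − 131.67 = 39.33 → 39
  B: 222 − 170.94 = 51.06 → 51
rgb(45, 39, 51) = #2D2733.

#2D2733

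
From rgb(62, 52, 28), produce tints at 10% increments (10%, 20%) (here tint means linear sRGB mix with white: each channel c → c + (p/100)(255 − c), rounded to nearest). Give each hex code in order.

10%: (62 + 19.3 = 81.3→81, 52 + 20.3 = 72.3→72, 28 + 22.7 = 50.7→51) → #514833
20%: (62 + 38.6 = 100.6→101, 52 + 40.6 = 92.6→93, 28 + 45.4 = 73.4→73) → #655d49

#514833, #655d49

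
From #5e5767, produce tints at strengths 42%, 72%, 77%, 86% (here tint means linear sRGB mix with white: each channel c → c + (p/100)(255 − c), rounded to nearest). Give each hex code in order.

#a29ea7, #d2d0d4, #dad8dc, #e8e7ea

#5e5767 is rgb(94, 87, 103).
42%: (94 + 67.62 = 161.62→162, 87 + 70.56 = 157.56→158, 103 + 63.84 = 166.84→167) → #a29ea7
72%: (94 + 115.92 = 209.92→210, 87 + 120.96 = 207.96→208, 103 + 109.44 = 212.44→212) → #d2d0d4
77%: (94 + 123.97 = 217.97→218, 87 + 129.36 = 216.36→216, 103 + 117.04 = 220.04→220) → #dad8dc
86%: (94 + 138.46 = 232.46→232, 87 + 144.48 = 231.48→231, 103 + 130.72 = 233.72→234) → #e8e7ea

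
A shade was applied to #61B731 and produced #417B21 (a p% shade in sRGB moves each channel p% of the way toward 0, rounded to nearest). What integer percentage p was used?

33%

#61B731 is rgb(97, 183, 49); #417B21 is rgb(65, 123, 33).
On the G channel (widest range): 123 ≈ 183 + (p/100)(0 − 183), so p ≈ 100×(123 − 183)/(0 − 183) = -6000/-183 = 32.79.
p = 33 reproduces all three channels after rounding.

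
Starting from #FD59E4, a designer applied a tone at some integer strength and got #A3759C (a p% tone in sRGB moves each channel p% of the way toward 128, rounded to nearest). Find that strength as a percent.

#FD59E4 is rgb(253, 89, 228); #A3759C is rgb(163, 117, 156).
On the R channel (widest range): 163 ≈ 253 + (p/100)(128 − 253), so p ≈ 100×(163 − 253)/(128 − 253) = -9000/-125 = 72.00.
p = 72 reproduces all three channels after rounding.

72%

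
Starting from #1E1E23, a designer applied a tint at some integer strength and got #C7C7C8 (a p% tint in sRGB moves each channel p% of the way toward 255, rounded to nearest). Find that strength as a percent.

#1E1E23 is rgb(30, 30, 35); #C7C7C8 is rgb(199, 199, 200).
On the R channel (widest range): 199 ≈ 30 + (p/100)(255 − 30), so p ≈ 100×(199 − 30)/(255 − 30) = 16900/225 = 75.11.
p = 75 reproduces all three channels after rounding.

75%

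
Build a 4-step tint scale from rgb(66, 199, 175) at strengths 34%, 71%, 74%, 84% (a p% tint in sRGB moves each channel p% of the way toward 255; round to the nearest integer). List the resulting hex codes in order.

34%: (66 + 64.26 = 130.26→130, 199 + 19.04 = 218.04→218, 175 + 27.2 = 202.2→202) → #82daca
71%: (66 + 134.19 = 200.19→200, 199 + 39.76 = 238.76→239, 175 + 56.8 = 231.8→232) → #c8efe8
74%: (66 + 139.86 = 205.86→206, 199 + 41.44 = 240.44→240, 175 + 59.2 = 234.2→234) → #cef0ea
84%: (66 + 158.76 = 224.76→225, 199 + 47.04 = 246.04→246, 175 + 67.2 = 242.2→242) → #e1f6f2

#82daca, #c8efe8, #cef0ea, #e1f6f2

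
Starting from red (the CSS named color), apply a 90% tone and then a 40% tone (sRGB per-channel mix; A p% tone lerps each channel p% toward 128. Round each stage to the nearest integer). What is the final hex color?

CSS red is rgb(255, 0, 0).
Per channel, c → c + 0.9(128 − c):
  R: 255 + 0.9×(128−255) = 255 − 114.3 = 140.7 → 141
  G: 0 + 0.9×(128−0) = 0 + 115.2 = 115.2 → 115
  B: 0 + 0.9×(128−0) = 0 + 115.2 = 115.2 → 115
After the tone: rgb(141, 115, 115) = #8D7373.
Per channel, c → c + 0.4(128 − c):
  R: 141 − 5.2 = 135.8 → 136
  G: 115 + 5.2 = 120.2 → 120
  B: 115 + 5.2 = 120.2 → 120
rgb(136, 120, 120) = #887878.

#887878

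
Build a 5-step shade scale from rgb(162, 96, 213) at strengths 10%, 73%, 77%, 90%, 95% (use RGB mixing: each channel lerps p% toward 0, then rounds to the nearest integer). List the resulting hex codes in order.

#9256c0, #2c1a3a, #251631, #100a15, #08050b

10%: (162 − 16.2 = 145.8→146, 96 − 9.6 = 86.4→86, 213 − 21.3 = 191.7→192) → #9256c0
73%: (162 − 118.26 = 43.74→44, 96 − 70.08 = 25.92→26, 213 − 155.49 = 57.51→58) → #2c1a3a
77%: (162 − 124.74 = 37.26→37, 96 − 73.92 = 22.08→22, 213 − 164.01 = 48.99→49) → #251631
90%: (162 − 145.8 = 16.2→16, 96 − 86.4 = 9.6→10, 213 − 191.7 = 21.3→21) → #100a15
95%: (162 − 153.9 = 8.1→8, 96 − 91.2 = 4.8→5, 213 − 202.35 = 10.65→11) → #08050b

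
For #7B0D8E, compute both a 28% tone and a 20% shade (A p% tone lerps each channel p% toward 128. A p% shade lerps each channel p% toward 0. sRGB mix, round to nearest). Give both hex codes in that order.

#7B0D8E is rgb(123, 13, 142).
28% tone:
  R: 123 + 1.4 = 124.4 → 124
  G: 13 + 0.28×(128−13) = 13 + 32.2 = 45.2 → 45
  B: 142 − 3.92 = 138.08 → 138
  → #7C2D8A
20% shade:
  R: 123 − 24.6 = 98.4 → 98
  G: 13 − 2.6 = 10.4 → 10
  B: 142 + 0.2×(0−142) = 142 − 28.4 = 113.6 → 114
  → #620A72

#7C2D8A, #620A72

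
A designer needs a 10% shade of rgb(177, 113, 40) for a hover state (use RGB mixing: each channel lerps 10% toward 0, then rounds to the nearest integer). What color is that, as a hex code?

#9F6624

Per channel, c → c + 0.1(0 − c):
  R: 177 − 17.7 = 159.3 → 159
  G: 113 + 0.1×(0−113) = 113 − 11.3 = 101.7 → 102
  B: 40 + 0.1×(0−40) = 40 − 4 = 36 → 36
rgb(159, 102, 36) = #9F6624.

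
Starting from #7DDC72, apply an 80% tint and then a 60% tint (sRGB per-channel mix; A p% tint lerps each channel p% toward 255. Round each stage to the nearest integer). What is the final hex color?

#F5FCF4

#7DDC72 is rgb(125, 220, 114).
Per channel, c → c + 0.8(255 − c):
  R: 125 + 104 = 229 → 229
  G: 220 + 28 = 248 → 248
  B: 114 + 0.8×(255−114) = 114 + 112.8 = 226.8 → 227
After the tint: rgb(229, 248, 227) = #E5F8E3.
Lerp each channel 60% toward 255:
  R: 229 + 0.6×(255−229) = 229 + 15.6 = 244.6 → 245
  G: 248 + 4.2 = 252.2 → 252
  B: 227 + 16.8 = 243.8 → 244
rgb(245, 252, 244) = #F5FCF4.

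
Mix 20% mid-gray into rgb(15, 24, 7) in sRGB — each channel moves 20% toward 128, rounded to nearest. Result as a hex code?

A 20% tone moves each channel 20% toward 128:
  R: 15 + 22.6 = 37.6 → 38
  G: 24 + 0.2×(128−24) = 24 + 20.8 = 44.8 → 45
  B: 7 + 24.2 = 31.2 → 31
rgb(38, 45, 31) = #262D1F.

#262D1F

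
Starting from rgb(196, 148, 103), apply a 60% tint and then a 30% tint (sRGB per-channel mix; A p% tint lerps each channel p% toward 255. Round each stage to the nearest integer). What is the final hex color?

Per channel, c → c + 0.6(255 − c):
  R: 196 + 0.6×(255−196) = 196 + 35.4 = 231.4 → 231
  G: 148 + 0.6×(255−148) = 148 + 64.2 = 212.2 → 212
  B: 103 + 0.6×(255−103) = 103 + 91.2 = 194.2 → 194
After the tint: rgb(231, 212, 194) = #E7D4C2.
A 30% tint moves each channel 30% toward 255:
  R: 231 + 7.2 = 238.2 → 238
  G: 212 + 12.9 = 224.9 → 225
  B: 194 + 18.3 = 212.3 → 212
rgb(238, 225, 212) = #EEE1D4.

#EEE1D4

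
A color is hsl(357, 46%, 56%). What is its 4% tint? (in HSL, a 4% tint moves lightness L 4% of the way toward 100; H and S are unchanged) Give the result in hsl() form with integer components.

L moves 4% from 56 toward 100: 56 + 1.76 = 57.76 → 58.
H and S are unchanged.

hsl(357, 46%, 58%)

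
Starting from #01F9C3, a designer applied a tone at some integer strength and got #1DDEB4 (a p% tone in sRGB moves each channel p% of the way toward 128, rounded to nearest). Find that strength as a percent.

#01F9C3 is rgb(1, 249, 195); #1DDEB4 is rgb(29, 222, 180).
On the R channel (widest range): 29 ≈ 1 + (p/100)(128 − 1), so p ≈ 100×(29 − 1)/(128 − 1) = 2800/127 = 22.05.
p = 22 reproduces all three channels after rounding.

22%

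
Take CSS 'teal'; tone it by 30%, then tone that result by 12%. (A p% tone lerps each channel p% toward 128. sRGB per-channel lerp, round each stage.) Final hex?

CSS teal is rgb(0, 128, 128).
A 30% tone moves each channel 30% toward 128:
  R: 0 + 0.3×(128−0) = 0 + 38.4 = 38.4 → 38
  G: 128 + 0.3×(128−128) = 128 + 0 = 128 → 128
  B: 128 + 0 = 128 → 128
After the tone: rgb(38, 128, 128) = #268080.
Lerp each channel 12% toward 128:
  R: 38 + 10.8 = 48.8 → 49
  G: 128 + 0.12×(128−128) = 128 + 0 = 128 → 128
  B: 128 + 0.12×(128−128) = 128 + 0 = 128 → 128
rgb(49, 128, 128) = #318080.

#318080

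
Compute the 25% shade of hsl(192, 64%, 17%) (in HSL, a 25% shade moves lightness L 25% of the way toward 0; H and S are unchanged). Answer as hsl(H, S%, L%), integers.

L moves 25% from 17 toward 0: 17 − 4.25 = 12.75 → 13.
H and S are unchanged.

hsl(192, 64%, 13%)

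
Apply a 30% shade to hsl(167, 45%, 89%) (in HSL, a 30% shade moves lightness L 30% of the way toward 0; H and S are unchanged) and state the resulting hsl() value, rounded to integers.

hsl(167, 45%, 62%)

L moves 30% from 89 toward 0: 89 − 26.7 = 62.3 → 62.
H and S are unchanged.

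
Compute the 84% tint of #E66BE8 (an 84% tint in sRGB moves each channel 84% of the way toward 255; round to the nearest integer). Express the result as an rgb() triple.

rgb(251, 231, 251)

#E66BE8 is rgb(230, 107, 232).
Lerp each channel 84% toward 255:
  R: 230 + 0.84×(255−230) = 230 + 21 = 251 → 251
  G: 107 + 124.32 = 231.32 → 231
  B: 232 + 0.84×(255−232) = 232 + 19.32 = 251.32 → 251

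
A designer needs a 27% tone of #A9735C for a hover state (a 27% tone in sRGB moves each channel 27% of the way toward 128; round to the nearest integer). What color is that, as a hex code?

#A9735C is rgb(169, 115, 92).
A 27% tone moves each channel 27% toward 128:
  R: 169 − 11.07 = 157.93 → 158
  G: 115 + 0.27×(128−115) = 115 + 3.51 = 118.51 → 119
  B: 92 + 0.27×(128−92) = 92 + 9.72 = 101.72 → 102
rgb(158, 119, 102) = #9E7766.

#9E7766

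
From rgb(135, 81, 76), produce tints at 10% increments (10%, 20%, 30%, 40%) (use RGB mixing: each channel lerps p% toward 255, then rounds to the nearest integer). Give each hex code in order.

10%: (135 + 12 = 147→147, 81 + 17.4 = 98.4→98, 76 + 17.9 = 93.9→94) → #93625E
20%: (135 + 24 = 159→159, 81 + 34.8 = 115.8→116, 76 + 35.8 = 111.8→112) → #9F7470
30%: (135 + 36 = 171→171, 81 + 52.2 = 133.2→133, 76 + 53.7 = 129.7→130) → #AB8582
40%: (135 + 48 = 183→183, 81 + 69.6 = 150.6→151, 76 + 71.6 = 147.6→148) → #B79794

#93625E, #9F7470, #AB8582, #B79794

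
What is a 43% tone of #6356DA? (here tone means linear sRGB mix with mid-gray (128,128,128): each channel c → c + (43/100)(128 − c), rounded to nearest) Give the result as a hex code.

#6F68B3

#6356DA is rgb(99, 86, 218).
A 43% tone moves each channel 43% toward 128:
  R: 99 + 0.43×(128−99) = 99 + 12.47 = 111.47 → 111
  G: 86 + 18.06 = 104.06 → 104
  B: 218 − 38.7 = 179.3 → 179
rgb(111, 104, 179) = #6F68B3.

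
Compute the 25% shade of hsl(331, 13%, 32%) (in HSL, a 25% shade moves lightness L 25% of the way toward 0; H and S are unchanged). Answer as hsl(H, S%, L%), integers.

L moves 25% from 32 toward 0: 32 − 8 = 24 → 24.
H and S are unchanged.

hsl(331, 13%, 24%)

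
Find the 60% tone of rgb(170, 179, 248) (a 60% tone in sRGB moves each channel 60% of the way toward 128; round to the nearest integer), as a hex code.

#9194b0

Per channel, c → c + 0.6(128 − c):
  R: 170 − 25.2 = 144.8 → 145
  G: 179 + 0.6×(128−179) = 179 − 30.6 = 148.4 → 148
  B: 248 + 0.6×(128−248) = 248 − 72 = 176 → 176
rgb(145, 148, 176) = #9194b0.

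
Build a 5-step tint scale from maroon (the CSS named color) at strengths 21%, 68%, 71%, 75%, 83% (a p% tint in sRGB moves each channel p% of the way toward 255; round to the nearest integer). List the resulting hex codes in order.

CSS maroon is rgb(128, 0, 0).
21%: (128 + 26.67 = 154.67→155, 0 + 53.55 = 53.55→54, 0 + 53.55 = 53.55→54) → #9b3636
68%: (128 + 86.36 = 214.36→214, 0 + 173.4 = 173.4→173, 0 + 173.4 = 173.4→173) → #d6adad
71%: (128 + 90.17 = 218.17→218, 0 + 181.05 = 181.05→181, 0 + 181.05 = 181.05→181) → #dab5b5
75%: (128 + 95.25 = 223.25→223, 0 + 191.25 = 191.25→191, 0 + 191.25 = 191.25→191) → #dfbfbf
83%: (128 + 105.41 = 233.41→233, 0 + 211.65 = 211.65→212, 0 + 211.65 = 211.65→212) → #e9d4d4

#9b3636, #d6adad, #dab5b5, #dfbfbf, #e9d4d4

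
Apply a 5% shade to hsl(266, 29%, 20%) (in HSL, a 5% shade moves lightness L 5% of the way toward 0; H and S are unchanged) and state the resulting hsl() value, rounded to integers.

hsl(266, 29%, 19%)

L moves 5% from 20 toward 0: 20 − 1 = 19 → 19.
H and S are unchanged.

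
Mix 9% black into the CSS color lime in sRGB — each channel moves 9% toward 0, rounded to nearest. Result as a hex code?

CSS lime is rgb(0, 255, 0).
A 9% shade moves each channel 9% toward 0:
  R: 0 + 0 = 0 → 0
  G: 255 + 0.09×(0−255) = 255 − 22.95 = 232.05 → 232
  B: 0 + 0 = 0 → 0
rgb(0, 232, 0) = #00E800.

#00E800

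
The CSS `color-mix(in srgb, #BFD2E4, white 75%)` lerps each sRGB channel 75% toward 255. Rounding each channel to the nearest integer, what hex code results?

#EFF4F8

#BFD2E4 is rgb(191, 210, 228).
Lerp each channel 75% toward 255:
  R: 191 + 0.75×(255−191) = 191 + 48 = 239 → 239
  G: 210 + 33.75 = 243.75 → 244
  B: 228 + 20.25 = 248.25 → 248
rgb(239, 244, 248) = #EFF4F8.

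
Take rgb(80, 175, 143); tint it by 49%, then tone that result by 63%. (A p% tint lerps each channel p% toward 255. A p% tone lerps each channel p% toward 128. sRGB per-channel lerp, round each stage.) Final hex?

#8EA09A

Per channel, c → c + 0.49(255 − c):
  R: 80 + 0.49×(255−80) = 80 + 85.75 = 165.75 → 166
  G: 175 + 0.49×(255−175) = 175 + 39.2 = 214.2 → 214
  B: 143 + 54.88 = 197.88 → 198
After the tint: rgb(166, 214, 198) = #A6D6C6.
Per channel, c → c + 0.63(128 − c):
  R: 166 − 23.94 = 142.06 → 142
  G: 214 + 0.63×(128−214) = 214 − 54.18 = 159.82 → 160
  B: 198 + 0.63×(128−198) = 198 − 44.1 = 153.9 → 154
rgb(142, 160, 154) = #8EA09A.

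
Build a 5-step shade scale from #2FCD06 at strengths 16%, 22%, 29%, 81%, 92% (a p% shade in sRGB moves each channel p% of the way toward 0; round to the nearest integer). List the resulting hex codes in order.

#2FCD06 is rgb(47, 205, 6).
16%: (47 − 7.52 = 39.48→39, 205 − 32.8 = 172.2→172, 6 − 0.96 = 5.04→5) → #27AC05
22%: (47 − 10.34 = 36.66→37, 205 − 45.1 = 159.9→160, 6 − 1.32 = 4.68→5) → #25A005
29%: (47 − 13.63 = 33.37→33, 205 − 59.45 = 145.55→146, 6 − 1.74 = 4.26→4) → #219204
81%: (47 − 38.07 = 8.93→9, 205 − 166.05 = 38.95→39, 6 − 4.86 = 1.14→1) → #092701
92%: (47 − 43.24 = 3.76→4, 205 − 188.6 = 16.4→16, 6 − 5.52 = 0.48→0) → #041000

#27AC05, #25A005, #219204, #092701, #041000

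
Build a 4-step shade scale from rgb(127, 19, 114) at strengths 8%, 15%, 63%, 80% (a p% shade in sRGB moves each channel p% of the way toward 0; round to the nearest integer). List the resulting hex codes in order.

8%: (127 − 10.16 = 116.84→117, 19 − 1.52 = 17.48→17, 114 − 9.12 = 104.88→105) → #751169
15%: (127 − 19.05 = 107.95→108, 19 − 2.85 = 16.15→16, 114 − 17.1 = 96.9→97) → #6c1061
63%: (127 − 80.01 = 46.99→47, 19 − 11.97 = 7.03→7, 114 − 71.82 = 42.18→42) → #2f072a
80%: (127 − 101.6 = 25.4→25, 19 − 15.2 = 3.8→4, 114 − 91.2 = 22.8→23) → #190417

#751169, #6c1061, #2f072a, #190417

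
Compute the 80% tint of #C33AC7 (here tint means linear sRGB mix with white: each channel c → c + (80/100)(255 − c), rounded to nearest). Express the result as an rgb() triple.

#C33AC7 is rgb(195, 58, 199).
Lerp each channel 80% toward 255:
  R: 195 + 48 = 243 → 243
  G: 58 + 0.8×(255−58) = 58 + 157.6 = 215.6 → 216
  B: 199 + 44.8 = 243.8 → 244

rgb(243, 216, 244)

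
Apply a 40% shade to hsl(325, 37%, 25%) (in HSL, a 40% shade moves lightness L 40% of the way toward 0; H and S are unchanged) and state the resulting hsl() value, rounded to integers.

hsl(325, 37%, 15%)

L moves 40% from 25 toward 0: 25 − 10 = 15 → 15.
H and S are unchanged.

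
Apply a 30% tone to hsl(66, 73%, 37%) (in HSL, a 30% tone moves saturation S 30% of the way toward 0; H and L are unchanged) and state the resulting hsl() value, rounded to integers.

S moves 30% from 73 toward 0: 73 − 21.9 = 51.1 → 51.
H and L are unchanged.

hsl(66, 51%, 37%)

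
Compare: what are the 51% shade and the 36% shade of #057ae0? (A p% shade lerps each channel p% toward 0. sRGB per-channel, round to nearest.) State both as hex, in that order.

#023c6e, #034e8f

#057ae0 is rgb(5, 122, 224).
51% shade:
  R: 5 + 0.51×(0−5) = 5 − 2.55 = 2.45 → 2
  G: 122 − 62.22 = 59.78 → 60
  B: 224 + 0.51×(0−224) = 224 − 114.24 = 109.76 → 110
  → #023c6e
36% shade:
  R: 5 + 0.36×(0−5) = 5 − 1.8 = 3.2 → 3
  G: 122 + 0.36×(0−122) = 122 − 43.92 = 78.08 → 78
  B: 224 − 80.64 = 143.36 → 143
  → #034e8f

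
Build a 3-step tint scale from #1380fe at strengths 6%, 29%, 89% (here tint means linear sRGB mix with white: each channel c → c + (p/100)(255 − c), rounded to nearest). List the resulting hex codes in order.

#2188fe, #57a5fe, #e5f1ff

#1380fe is rgb(19, 128, 254).
6%: (19 + 14.16 = 33.16→33, 128 + 7.62 = 135.62→136, 254→254) → #2188fe
29%: (19 + 68.44 = 87.44→87, 128 + 36.83 = 164.83→165, 254→254) → #57a5fe
89%: (19 + 210.04 = 229.04→229, 128 + 113.03 = 241.03→241, 254 + 0.89 = 254.89→255) → #e5f1ff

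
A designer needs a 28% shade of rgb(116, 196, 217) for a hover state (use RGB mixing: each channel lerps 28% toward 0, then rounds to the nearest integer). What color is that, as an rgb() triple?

rgb(84, 141, 156)

Per channel, c → c + 0.28(0 − c):
  R: 116 + 0.28×(0−116) = 116 − 32.48 = 83.52 → 84
  G: 196 − 54.88 = 141.12 → 141
  B: 217 + 0.28×(0−217) = 217 − 60.76 = 156.24 → 156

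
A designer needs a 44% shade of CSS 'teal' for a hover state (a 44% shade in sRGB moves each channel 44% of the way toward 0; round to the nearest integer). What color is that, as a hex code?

#004848

CSS teal is rgb(0, 128, 128).
Lerp each channel 44% toward 0:
  R: 0 + 0.44×(0−0) = 0 + 0 = 0 → 0
  G: 128 − 56.32 = 71.68 → 72
  B: 128 + 0.44×(0−128) = 128 − 56.32 = 71.68 → 72
rgb(0, 72, 72) = #004848.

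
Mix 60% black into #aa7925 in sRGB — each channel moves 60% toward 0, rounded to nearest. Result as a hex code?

#44300f

#aa7925 is rgb(170, 121, 37).
Lerp each channel 60% toward 0:
  R: 170 + 0.6×(0−170) = 170 − 102 = 68 → 68
  G: 121 + 0.6×(0−121) = 121 − 72.6 = 48.4 → 48
  B: 37 + 0.6×(0−37) = 37 − 22.2 = 14.8 → 15
rgb(68, 48, 15) = #44300f.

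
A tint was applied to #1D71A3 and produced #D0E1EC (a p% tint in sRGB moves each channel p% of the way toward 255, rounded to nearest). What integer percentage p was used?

79%

#1D71A3 is rgb(29, 113, 163); #D0E1EC is rgb(208, 225, 236).
On the R channel (widest range): 208 ≈ 29 + (p/100)(255 − 29), so p ≈ 100×(208 − 29)/(255 − 29) = 17900/226 = 79.20.
p = 79 reproduces all three channels after rounding.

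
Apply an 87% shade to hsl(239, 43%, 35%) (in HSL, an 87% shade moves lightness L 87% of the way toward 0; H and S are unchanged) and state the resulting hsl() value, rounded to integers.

L moves 87% from 35 toward 0: 35 − 30.45 = 4.55 → 5.
H and S are unchanged.

hsl(239, 43%, 5%)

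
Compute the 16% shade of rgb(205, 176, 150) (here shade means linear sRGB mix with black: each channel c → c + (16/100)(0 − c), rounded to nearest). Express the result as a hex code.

#AC947E

Lerp each channel 16% toward 0:
  R: 205 + 0.16×(0−205) = 205 − 32.8 = 172.2 → 172
  G: 176 + 0.16×(0−176) = 176 − 28.16 = 147.84 → 148
  B: 150 − 24 = 126 → 126
rgb(172, 148, 126) = #AC947E.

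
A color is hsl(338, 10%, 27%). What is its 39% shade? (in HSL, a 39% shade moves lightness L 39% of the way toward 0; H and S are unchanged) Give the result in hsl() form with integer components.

L moves 39% from 27 toward 0: 27 − 10.53 = 16.47 → 16.
H and S are unchanged.

hsl(338, 10%, 16%)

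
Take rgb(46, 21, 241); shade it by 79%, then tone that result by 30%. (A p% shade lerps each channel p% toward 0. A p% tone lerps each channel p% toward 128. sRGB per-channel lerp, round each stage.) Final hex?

A 79% shade moves each channel 79% toward 0:
  R: 46 + 0.79×(0−46) = 46 − 36.34 = 9.66 → 10
  G: 21 − 16.59 = 4.41 → 4
  B: 241 + 0.79×(0−241) = 241 − 190.39 = 50.61 → 51
After the shade: rgb(10, 4, 51) = #0A0433.
Lerp each channel 30% toward 128:
  R: 10 + 35.4 = 45.4 → 45
  G: 4 + 0.3×(128−4) = 4 + 37.2 = 41.2 → 41
  B: 51 + 0.3×(128−51) = 51 + 23.1 = 74.1 → 74
rgb(45, 41, 74) = #2D294A.

#2D294A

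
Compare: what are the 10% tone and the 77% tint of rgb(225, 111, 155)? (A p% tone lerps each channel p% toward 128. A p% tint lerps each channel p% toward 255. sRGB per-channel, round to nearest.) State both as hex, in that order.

10% tone:
  R: 225 + 0.1×(128−225) = 225 − 9.7 = 215.3 → 215
  G: 111 + 0.1×(128−111) = 111 + 1.7 = 112.7 → 113
  B: 155 + 0.1×(128−155) = 155 − 2.7 = 152.3 → 152
  → #d77198
77% tint:
  R: 225 + 23.1 = 248.1 → 248
  G: 111 + 0.77×(255−111) = 111 + 110.88 = 221.88 → 222
  B: 155 + 0.77×(255−155) = 155 + 77 = 232 → 232
  → #f8dee8

#d77198, #f8dee8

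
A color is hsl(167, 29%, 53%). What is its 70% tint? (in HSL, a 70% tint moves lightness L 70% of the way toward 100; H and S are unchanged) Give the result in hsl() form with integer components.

L moves 70% from 53 toward 100: 53 + 32.9 = 85.9 → 86.
H and S are unchanged.

hsl(167, 29%, 86%)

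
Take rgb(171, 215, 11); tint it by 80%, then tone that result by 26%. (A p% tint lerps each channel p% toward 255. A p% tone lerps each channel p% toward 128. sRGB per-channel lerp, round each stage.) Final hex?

#D1D8BA

Per channel, c → c + 0.8(255 − c):
  R: 171 + 0.8×(255−171) = 171 + 67.2 = 238.2 → 238
  G: 215 + 0.8×(255−215) = 215 + 32 = 247 → 247
  B: 11 + 195.2 = 206.2 → 206
After the tint: rgb(238, 247, 206) = #EEF7CE.
A 26% tone moves each channel 26% toward 128:
  R: 238 + 0.26×(128−238) = 238 − 28.6 = 209.4 → 209
  G: 247 + 0.26×(128−247) = 247 − 30.94 = 216.06 → 216
  B: 206 + 0.26×(128−206) = 206 − 20.28 = 185.72 → 186
rgb(209, 216, 186) = #D1D8BA.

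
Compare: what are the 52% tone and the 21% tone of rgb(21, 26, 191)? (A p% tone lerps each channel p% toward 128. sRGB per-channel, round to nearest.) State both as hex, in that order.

52% tone:
  R: 21 + 0.52×(128−21) = 21 + 55.64 = 76.64 → 77
  G: 26 + 53.04 = 79.04 → 79
  B: 191 + 0.52×(128−191) = 191 − 32.76 = 158.24 → 158
  → #4d4f9e
21% tone:
  R: 21 + 22.47 = 43.47 → 43
  G: 26 + 0.21×(128−26) = 26 + 21.42 = 47.42 → 47
  B: 191 + 0.21×(128−191) = 191 − 13.23 = 177.77 → 178
  → #2b2fb2

#4d4f9e, #2b2fb2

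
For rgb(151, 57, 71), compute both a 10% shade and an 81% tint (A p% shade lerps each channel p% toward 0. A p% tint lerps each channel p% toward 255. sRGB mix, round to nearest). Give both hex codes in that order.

10% shade:
  R: 151 + 0.1×(0−151) = 151 − 15.1 = 135.9 → 136
  G: 57 + 0.1×(0−57) = 57 − 5.7 = 51.3 → 51
  B: 71 − 7.1 = 63.9 → 64
  → #883340
81% tint:
  R: 151 + 0.81×(255−151) = 151 + 84.24 = 235.24 → 235
  G: 57 + 160.38 = 217.38 → 217
  B: 71 + 0.81×(255−71) = 71 + 149.04 = 220.04 → 220
  → #ebd9dc

#883340, #ebd9dc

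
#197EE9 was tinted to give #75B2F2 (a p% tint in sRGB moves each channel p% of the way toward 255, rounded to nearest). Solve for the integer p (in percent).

#197EE9 is rgb(25, 126, 233); #75B2F2 is rgb(117, 178, 242).
On the R channel (widest range): 117 ≈ 25 + (p/100)(255 − 25), so p ≈ 100×(117 − 25)/(255 − 25) = 9200/230 = 40.00.
p = 40 reproduces all three channels after rounding.

40%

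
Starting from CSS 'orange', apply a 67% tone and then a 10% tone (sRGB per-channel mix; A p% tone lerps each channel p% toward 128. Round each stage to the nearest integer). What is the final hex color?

#A68B5A

CSS orange is rgb(255, 165, 0).
Per channel, c → c + 0.67(128 − c):
  R: 255 + 0.67×(128−255) = 255 − 85.09 = 169.91 → 170
  G: 165 − 24.79 = 140.21 → 140
  B: 0 + 0.67×(128−0) = 0 + 85.76 = 85.76 → 86
After the tone: rgb(170, 140, 86) = #AA8C56.
Per channel, c → c + 0.1(128 − c):
  R: 170 + 0.1×(128−170) = 170 − 4.2 = 165.8 → 166
  G: 140 + 0.1×(128−140) = 140 − 1.2 = 138.8 → 139
  B: 86 + 0.1×(128−86) = 86 + 4.2 = 90.2 → 90
rgb(166, 139, 90) = #A68B5A.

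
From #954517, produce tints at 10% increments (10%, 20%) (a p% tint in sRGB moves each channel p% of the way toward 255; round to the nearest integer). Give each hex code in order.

#954517 is rgb(149, 69, 23).
10%: (149 + 10.6 = 159.6→160, 69 + 18.6 = 87.6→88, 23 + 23.2 = 46.2→46) → #A0582E
20%: (149 + 21.2 = 170.2→170, 69 + 37.2 = 106.2→106, 23 + 46.4 = 69.4→69) → #AA6A45

#A0582E, #AA6A45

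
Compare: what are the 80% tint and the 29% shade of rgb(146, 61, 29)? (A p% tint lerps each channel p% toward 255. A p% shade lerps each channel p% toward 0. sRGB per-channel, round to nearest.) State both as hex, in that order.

80% tint:
  R: 146 + 87.2 = 233.2 → 233
  G: 61 + 155.2 = 216.2 → 216
  B: 29 + 0.8×(255−29) = 29 + 180.8 = 209.8 → 210
  → #e9d8d2
29% shade:
  R: 146 + 0.29×(0−146) = 146 − 42.34 = 103.66 → 104
  G: 61 + 0.29×(0−61) = 61 − 17.69 = 43.31 → 43
  B: 29 + 0.29×(0−29) = 29 − 8.41 = 20.59 → 21
  → #682b15

#e9d8d2, #682b15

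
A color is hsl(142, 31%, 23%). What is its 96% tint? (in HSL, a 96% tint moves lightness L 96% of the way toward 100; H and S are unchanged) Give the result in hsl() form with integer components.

hsl(142, 31%, 97%)

L moves 96% from 23 toward 100: 23 + 73.92 = 96.92 → 97.
H and S are unchanged.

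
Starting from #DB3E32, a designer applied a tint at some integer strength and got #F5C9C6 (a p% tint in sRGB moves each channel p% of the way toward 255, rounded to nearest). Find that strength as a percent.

72%

#DB3E32 is rgb(219, 62, 50); #F5C9C6 is rgb(245, 201, 198).
On the B channel (widest range): 198 ≈ 50 + (p/100)(255 − 50), so p ≈ 100×(198 − 50)/(255 − 50) = 14800/205 = 72.20.
p = 72 reproduces all three channels after rounding.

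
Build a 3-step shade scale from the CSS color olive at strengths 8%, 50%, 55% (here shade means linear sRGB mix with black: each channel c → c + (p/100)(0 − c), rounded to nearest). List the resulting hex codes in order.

CSS olive is rgb(128, 128, 0).
8%: (128 − 10.24 = 117.76→118, 128 − 10.24 = 117.76→118, 0→0) → #767600
50%: (128 − 64 = 64→64, 128 − 64 = 64→64, 0→0) → #404000
55%: (128 − 70.4 = 57.6→58, 128 − 70.4 = 57.6→58, 0→0) → #3A3A00

#767600, #404000, #3A3A00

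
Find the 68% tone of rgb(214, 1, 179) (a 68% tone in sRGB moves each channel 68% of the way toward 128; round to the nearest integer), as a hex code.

Per channel, c → c + 0.68(128 − c):
  R: 214 − 58.48 = 155.52 → 156
  G: 1 + 0.68×(128−1) = 1 + 86.36 = 87.36 → 87
  B: 179 + 0.68×(128−179) = 179 − 34.68 = 144.32 → 144
rgb(156, 87, 144) = #9c5790.

#9c5790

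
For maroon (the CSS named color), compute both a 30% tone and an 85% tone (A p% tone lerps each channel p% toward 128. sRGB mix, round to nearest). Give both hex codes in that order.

#802626, #806D6D

CSS maroon is rgb(128, 0, 0).
30% tone:
  R: 128 + 0 = 128 → 128
  G: 0 + 38.4 = 38.4 → 38
  B: 0 + 38.4 = 38.4 → 38
  → #802626
85% tone:
  R: 128 + 0 = 128 → 128
  G: 0 + 0.85×(128−0) = 0 + 108.8 = 108.8 → 109
  B: 0 + 108.8 = 108.8 → 109
  → #806D6D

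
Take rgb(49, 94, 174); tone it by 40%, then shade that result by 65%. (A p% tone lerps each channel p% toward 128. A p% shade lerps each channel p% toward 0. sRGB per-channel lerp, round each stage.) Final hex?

Per channel, c → c + 0.4(128 − c):
  R: 49 + 31.6 = 80.6 → 81
  G: 94 + 0.4×(128−94) = 94 + 13.6 = 107.6 → 108
  B: 174 + 0.4×(128−174) = 174 − 18.4 = 155.6 → 156
After the tone: rgb(81, 108, 156) = #516C9C.
Lerp each channel 65% toward 0:
  R: 81 − 52.65 = 28.35 → 28
  G: 108 + 0.65×(0−108) = 108 − 70.2 = 37.8 → 38
  B: 156 − 101.4 = 54.6 → 55
rgb(28, 38, 55) = #1C2637.

#1C2637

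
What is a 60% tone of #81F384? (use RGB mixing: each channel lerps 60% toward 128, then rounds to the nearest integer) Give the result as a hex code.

#81F384 is rgb(129, 243, 132).
A 60% tone moves each channel 60% toward 128:
  R: 129 − 0.6 = 128.4 → 128
  G: 243 − 69 = 174 → 174
  B: 132 − 2.4 = 129.6 → 130
rgb(128, 174, 130) = #80AE82.

#80AE82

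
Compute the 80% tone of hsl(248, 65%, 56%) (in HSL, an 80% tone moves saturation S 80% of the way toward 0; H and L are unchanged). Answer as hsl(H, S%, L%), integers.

S moves 80% from 65 toward 0: 65 − 52 = 13 → 13.
H and L are unchanged.

hsl(248, 13%, 56%)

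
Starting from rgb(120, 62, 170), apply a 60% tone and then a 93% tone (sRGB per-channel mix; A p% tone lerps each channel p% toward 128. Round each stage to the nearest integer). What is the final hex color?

Per channel, c → c + 0.6(128 − c):
  R: 120 + 4.8 = 124.8 → 125
  G: 62 + 0.6×(128−62) = 62 + 39.6 = 101.6 → 102
  B: 170 − 25.2 = 144.8 → 145
After the tone: rgb(125, 102, 145) = #7d6691.
A 93% tone moves each channel 93% toward 128:
  R: 125 + 0.93×(128−125) = 125 + 2.79 = 127.79 → 128
  G: 102 + 0.93×(128−102) = 102 + 24.18 = 126.18 → 126
  B: 145 + 0.93×(128−145) = 145 − 15.81 = 129.19 → 129
rgb(128, 126, 129) = #807e81.

#807e81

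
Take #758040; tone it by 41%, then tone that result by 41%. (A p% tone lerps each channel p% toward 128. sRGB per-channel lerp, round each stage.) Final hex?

#758040 is rgb(117, 128, 64).
Per channel, c → c + 0.41(128 − c):
  R: 117 + 0.41×(128−117) = 117 + 4.51 = 121.51 → 122
  G: 128 + 0.41×(128−128) = 128 + 0 = 128 → 128
  B: 64 + 0.41×(128−64) = 64 + 26.24 = 90.24 → 90
After the tone: rgb(122, 128, 90) = #7A805A.
Lerp each channel 41% toward 128:
  R: 122 + 0.41×(128−122) = 122 + 2.46 = 124.46 → 124
  G: 128 + 0.41×(128−128) = 128 + 0 = 128 → 128
  B: 90 + 0.41×(128−90) = 90 + 15.58 = 105.58 → 106
rgb(124, 128, 106) = #7C806A.

#7C806A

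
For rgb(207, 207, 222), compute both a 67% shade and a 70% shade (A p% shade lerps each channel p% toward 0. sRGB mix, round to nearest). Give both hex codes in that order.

67% shade:
  R: 207 + 0.67×(0−207) = 207 − 138.69 = 68.31 → 68
  G: 207 + 0.67×(0−207) = 207 − 138.69 = 68.31 → 68
  B: 222 + 0.67×(0−222) = 222 − 148.74 = 73.26 → 73
  → #444449
70% shade:
  R: 207 + 0.7×(0−207) = 207 − 144.9 = 62.1 → 62
  G: 207 + 0.7×(0−207) = 207 − 144.9 = 62.1 → 62
  B: 222 + 0.7×(0−222) = 222 − 155.4 = 66.6 → 67
  → #3e3e43

#444449, #3e3e43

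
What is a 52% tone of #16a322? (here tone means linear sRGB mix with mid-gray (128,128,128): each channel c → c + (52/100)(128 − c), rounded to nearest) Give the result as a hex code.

#4d9153

#16a322 is rgb(22, 163, 34).
A 52% tone moves each channel 52% toward 128:
  R: 22 + 55.12 = 77.12 → 77
  G: 163 − 18.2 = 144.8 → 145
  B: 34 + 0.52×(128−34) = 34 + 48.88 = 82.88 → 83
rgb(77, 145, 83) = #4d9153.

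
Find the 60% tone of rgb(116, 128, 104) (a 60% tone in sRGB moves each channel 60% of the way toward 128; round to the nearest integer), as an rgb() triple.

Per channel, c → c + 0.6(128 − c):
  R: 116 + 0.6×(128−116) = 116 + 7.2 = 123.2 → 123
  G: 128 + 0.6×(128−128) = 128 + 0 = 128 → 128
  B: 104 + 0.6×(128−104) = 104 + 14.4 = 118.4 → 118

rgb(123, 128, 118)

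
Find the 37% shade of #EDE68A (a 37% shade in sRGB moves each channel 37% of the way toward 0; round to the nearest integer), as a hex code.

#EDE68A is rgb(237, 230, 138).
Lerp each channel 37% toward 0:
  R: 237 − 87.69 = 149.31 → 149
  G: 230 + 0.37×(0−230) = 230 − 85.1 = 144.9 → 145
  B: 138 + 0.37×(0−138) = 138 − 51.06 = 86.94 → 87
rgb(149, 145, 87) = #959157.

#959157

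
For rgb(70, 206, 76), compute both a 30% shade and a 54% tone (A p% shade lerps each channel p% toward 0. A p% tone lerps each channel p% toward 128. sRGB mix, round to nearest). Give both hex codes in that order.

30% shade:
  R: 70 + 0.3×(0−70) = 70 − 21 = 49 → 49
  G: 206 − 61.8 = 144.2 → 144
  B: 76 + 0.3×(0−76) = 76 − 22.8 = 53.2 → 53
  → #319035
54% tone:
  R: 70 + 31.32 = 101.32 → 101
  G: 206 − 42.12 = 163.88 → 164
  B: 76 + 0.54×(128−76) = 76 + 28.08 = 104.08 → 104
  → #65a468

#319035, #65a468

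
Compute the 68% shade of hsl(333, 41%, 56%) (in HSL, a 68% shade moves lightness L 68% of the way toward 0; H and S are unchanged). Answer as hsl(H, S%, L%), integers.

hsl(333, 41%, 18%)

L moves 68% from 56 toward 0: 56 − 38.08 = 17.92 → 18.
H and S are unchanged.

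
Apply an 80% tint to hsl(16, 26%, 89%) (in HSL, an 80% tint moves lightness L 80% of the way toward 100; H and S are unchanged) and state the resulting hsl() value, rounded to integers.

L moves 80% from 89 toward 100: 89 + 8.8 = 97.8 → 98.
H and S are unchanged.

hsl(16, 26%, 98%)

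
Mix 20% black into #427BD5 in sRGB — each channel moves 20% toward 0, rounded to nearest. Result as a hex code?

#427BD5 is rgb(66, 123, 213).
Per channel, c → c + 0.2(0 − c):
  R: 66 + 0.2×(0−66) = 66 − 13.2 = 52.8 → 53
  G: 123 − 24.6 = 98.4 → 98
  B: 213 + 0.2×(0−213) = 213 − 42.6 = 170.4 → 170
rgb(53, 98, 170) = #3562AA.

#3562AA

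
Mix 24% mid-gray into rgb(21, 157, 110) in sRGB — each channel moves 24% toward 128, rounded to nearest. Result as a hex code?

Per channel, c → c + 0.24(128 − c):
  R: 21 + 25.68 = 46.68 → 47
  G: 157 + 0.24×(128−157) = 157 − 6.96 = 150.04 → 150
  B: 110 + 4.32 = 114.32 → 114
rgb(47, 150, 114) = #2F9672.

#2F9672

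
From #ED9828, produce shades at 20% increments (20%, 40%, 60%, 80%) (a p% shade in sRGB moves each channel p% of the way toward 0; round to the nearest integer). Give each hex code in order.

#ED9828 is rgb(237, 152, 40).
20%: (237 − 47.4 = 189.6→190, 152 − 30.4 = 121.6→122, 40 − 8 = 32→32) → #BE7A20
40%: (237 − 94.8 = 142.2→142, 152 − 60.8 = 91.2→91, 40 − 16 = 24→24) → #8E5B18
60%: (237 − 142.2 = 94.8→95, 152 − 91.2 = 60.8→61, 40 − 24 = 16→16) → #5F3D10
80%: (237 − 189.6 = 47.4→47, 152 − 121.6 = 30.4→30, 40 − 32 = 8→8) → #2F1E08

#BE7A20, #8E5B18, #5F3D10, #2F1E08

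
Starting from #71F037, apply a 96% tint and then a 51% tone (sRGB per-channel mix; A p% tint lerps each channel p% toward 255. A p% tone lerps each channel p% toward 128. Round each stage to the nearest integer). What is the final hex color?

#BBBEBA

#71F037 is rgb(113, 240, 55).
A 96% tint moves each channel 96% toward 255:
  R: 113 + 0.96×(255−113) = 113 + 136.32 = 249.32 → 249
  G: 240 + 0.96×(255−240) = 240 + 14.4 = 254.4 → 254
  B: 55 + 192 = 247 → 247
After the tint: rgb(249, 254, 247) = #F9FEF7.
Per channel, c → c + 0.51(128 − c):
  R: 249 − 61.71 = 187.29 → 187
  G: 254 + 0.51×(128−254) = 254 − 64.26 = 189.74 → 190
  B: 247 + 0.51×(128−247) = 247 − 60.69 = 186.31 → 186
rgb(187, 190, 186) = #BBBEBA.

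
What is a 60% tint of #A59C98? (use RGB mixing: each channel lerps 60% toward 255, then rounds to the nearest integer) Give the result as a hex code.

#DBD7D6

#A59C98 is rgb(165, 156, 152).
A 60% tint moves each channel 60% toward 255:
  R: 165 + 0.6×(255−165) = 165 + 54 = 219 → 219
  G: 156 + 0.6×(255−156) = 156 + 59.4 = 215.4 → 215
  B: 152 + 0.6×(255−152) = 152 + 61.8 = 213.8 → 214
rgb(219, 215, 214) = #DBD7D6.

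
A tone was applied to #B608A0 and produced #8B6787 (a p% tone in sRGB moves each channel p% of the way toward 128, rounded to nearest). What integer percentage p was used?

79%

#B608A0 is rgb(182, 8, 160); #8B6787 is rgb(139, 103, 135).
On the G channel (widest range): 103 ≈ 8 + (p/100)(128 − 8), so p ≈ 100×(103 − 8)/(128 − 8) = 9500/120 = 79.17.
p = 79 reproduces all three channels after rounding.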